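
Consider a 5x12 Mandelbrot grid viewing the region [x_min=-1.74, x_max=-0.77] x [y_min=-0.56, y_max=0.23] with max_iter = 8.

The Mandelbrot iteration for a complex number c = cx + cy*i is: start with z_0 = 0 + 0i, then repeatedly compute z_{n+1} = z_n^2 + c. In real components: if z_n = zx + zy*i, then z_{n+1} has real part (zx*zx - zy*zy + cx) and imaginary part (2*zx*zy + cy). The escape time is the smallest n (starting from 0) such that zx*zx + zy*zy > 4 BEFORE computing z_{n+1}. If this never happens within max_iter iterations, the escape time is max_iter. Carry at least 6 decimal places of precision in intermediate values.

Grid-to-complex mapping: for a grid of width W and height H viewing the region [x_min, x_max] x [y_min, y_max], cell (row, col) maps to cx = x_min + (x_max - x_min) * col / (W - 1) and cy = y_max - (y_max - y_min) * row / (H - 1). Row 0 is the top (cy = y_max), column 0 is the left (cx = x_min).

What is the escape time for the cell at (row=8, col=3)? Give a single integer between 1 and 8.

z_0 = 0 + 0i, c = -1.0125 + -0.3445i
Iter 1: z = -1.0125 + -0.3445i, |z|^2 = 1.1439
Iter 2: z = -0.1061 + 0.3532i, |z|^2 = 0.1360
Iter 3: z = -1.1260 + -0.4195i, |z|^2 = 1.4438
Iter 4: z = 0.0794 + 0.6000i, |z|^2 = 0.3664
Iter 5: z = -1.3663 + -0.2493i, |z|^2 = 1.9288
Iter 6: z = 0.7920 + 0.3366i, |z|^2 = 0.7406
Iter 7: z = -0.4986 + 0.1887i, |z|^2 = 0.2842

Answer: 8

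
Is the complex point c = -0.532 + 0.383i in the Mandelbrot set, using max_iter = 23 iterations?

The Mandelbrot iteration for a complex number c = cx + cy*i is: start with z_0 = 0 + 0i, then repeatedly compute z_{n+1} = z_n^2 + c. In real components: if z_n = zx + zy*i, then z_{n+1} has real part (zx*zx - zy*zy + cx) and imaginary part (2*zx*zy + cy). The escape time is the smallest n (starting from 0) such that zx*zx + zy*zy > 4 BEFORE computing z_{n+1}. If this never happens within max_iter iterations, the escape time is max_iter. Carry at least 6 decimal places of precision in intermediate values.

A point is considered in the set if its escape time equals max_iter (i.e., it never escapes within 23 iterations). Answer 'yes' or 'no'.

z_0 = 0 + 0i, c = -0.5320 + 0.3830i
Iter 1: z = -0.5320 + 0.3830i, |z|^2 = 0.4297
Iter 2: z = -0.3957 + -0.0245i, |z|^2 = 0.1572
Iter 3: z = -0.3761 + 0.4024i, |z|^2 = 0.3033
Iter 4: z = -0.5525 + 0.0804i, |z|^2 = 0.3117
Iter 5: z = -0.2332 + 0.2942i, |z|^2 = 0.1409
Iter 6: z = -0.5642 + 0.2458i, |z|^2 = 0.3787
Iter 7: z = -0.2741 + 0.1057i, |z|^2 = 0.0863
Iter 8: z = -0.4680 + 0.3251i, |z|^2 = 0.3247
Iter 9: z = -0.4186 + 0.0787i, |z|^2 = 0.1814
Iter 10: z = -0.3629 + 0.3171i, |z|^2 = 0.2323
Iter 11: z = -0.5008 + 0.1528i, |z|^2 = 0.2742
Iter 12: z = -0.3045 + 0.2299i, |z|^2 = 0.1456
Iter 13: z = -0.4921 + 0.2430i, |z|^2 = 0.3012
Iter 14: z = -0.3488 + 0.1439i, |z|^2 = 0.1424
Iter 15: z = -0.4310 + 0.2826i, |z|^2 = 0.2656
Iter 16: z = -0.4261 + 0.1394i, |z|^2 = 0.2010
Iter 17: z = -0.3699 + 0.2642i, |z|^2 = 0.2066
Iter 18: z = -0.4650 + 0.1875i, |z|^2 = 0.2514
Iter 19: z = -0.3509 + 0.2086i, |z|^2 = 0.1667
Iter 20: z = -0.4523 + 0.2366i, |z|^2 = 0.2606
Iter 21: z = -0.3834 + 0.1689i, |z|^2 = 0.1755
Iter 22: z = -0.4136 + 0.2535i, |z|^2 = 0.2353
Did not escape in 23 iterations → in set

Answer: yes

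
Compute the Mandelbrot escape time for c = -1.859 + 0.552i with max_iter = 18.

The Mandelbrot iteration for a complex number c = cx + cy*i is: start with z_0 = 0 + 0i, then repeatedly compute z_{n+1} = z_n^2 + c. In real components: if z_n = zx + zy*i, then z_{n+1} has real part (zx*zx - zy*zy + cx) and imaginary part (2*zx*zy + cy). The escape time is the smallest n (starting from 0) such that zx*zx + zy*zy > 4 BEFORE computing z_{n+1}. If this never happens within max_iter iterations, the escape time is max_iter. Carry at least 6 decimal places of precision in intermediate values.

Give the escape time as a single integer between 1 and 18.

Answer: 3

Derivation:
z_0 = 0 + 0i, c = -1.8590 + 0.5520i
Iter 1: z = -1.8590 + 0.5520i, |z|^2 = 3.7606
Iter 2: z = 1.2922 + -1.5003i, |z|^2 = 3.9207
Iter 3: z = -2.4403 + -3.3254i, |z|^2 = 17.0133
Escaped at iteration 3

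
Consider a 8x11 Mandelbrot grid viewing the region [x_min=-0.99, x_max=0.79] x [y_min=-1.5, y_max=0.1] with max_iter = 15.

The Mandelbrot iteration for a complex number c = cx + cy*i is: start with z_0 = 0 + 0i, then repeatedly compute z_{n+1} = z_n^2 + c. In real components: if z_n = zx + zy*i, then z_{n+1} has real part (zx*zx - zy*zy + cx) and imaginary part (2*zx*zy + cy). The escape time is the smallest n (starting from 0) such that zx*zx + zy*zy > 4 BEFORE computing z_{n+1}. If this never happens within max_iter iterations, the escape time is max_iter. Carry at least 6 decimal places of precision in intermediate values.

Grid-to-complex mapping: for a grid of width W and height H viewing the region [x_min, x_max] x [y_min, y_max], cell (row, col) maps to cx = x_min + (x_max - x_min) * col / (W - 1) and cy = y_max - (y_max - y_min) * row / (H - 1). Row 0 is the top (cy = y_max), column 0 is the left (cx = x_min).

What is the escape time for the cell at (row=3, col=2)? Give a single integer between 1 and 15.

Answer: 15

Derivation:
z_0 = 0 + 0i, c = -0.4814 + -0.3800i
Iter 1: z = -0.4814 + -0.3800i, |z|^2 = 0.3762
Iter 2: z = -0.3941 + -0.0141i, |z|^2 = 0.1555
Iter 3: z = -0.3263 + -0.3689i, |z|^2 = 0.2426
Iter 4: z = -0.5110 + -0.1392i, |z|^2 = 0.2805
Iter 5: z = -0.2397 + -0.2377i, |z|^2 = 0.1140
Iter 6: z = -0.4805 + -0.2660i, |z|^2 = 0.3016
Iter 7: z = -0.3214 + -0.1243i, |z|^2 = 0.1187
Iter 8: z = -0.3936 + -0.3001i, |z|^2 = 0.2450
Iter 9: z = -0.4165 + -0.1438i, |z|^2 = 0.1942
Iter 10: z = -0.3286 + -0.2602i, |z|^2 = 0.1757
Iter 11: z = -0.4412 + -0.2090i, |z|^2 = 0.2383
Iter 12: z = -0.3305 + -0.1956i, |z|^2 = 0.1475
Iter 13: z = -0.4105 + -0.2507i, |z|^2 = 0.2314
Iter 14: z = -0.3758 + -0.1742i, |z|^2 = 0.1716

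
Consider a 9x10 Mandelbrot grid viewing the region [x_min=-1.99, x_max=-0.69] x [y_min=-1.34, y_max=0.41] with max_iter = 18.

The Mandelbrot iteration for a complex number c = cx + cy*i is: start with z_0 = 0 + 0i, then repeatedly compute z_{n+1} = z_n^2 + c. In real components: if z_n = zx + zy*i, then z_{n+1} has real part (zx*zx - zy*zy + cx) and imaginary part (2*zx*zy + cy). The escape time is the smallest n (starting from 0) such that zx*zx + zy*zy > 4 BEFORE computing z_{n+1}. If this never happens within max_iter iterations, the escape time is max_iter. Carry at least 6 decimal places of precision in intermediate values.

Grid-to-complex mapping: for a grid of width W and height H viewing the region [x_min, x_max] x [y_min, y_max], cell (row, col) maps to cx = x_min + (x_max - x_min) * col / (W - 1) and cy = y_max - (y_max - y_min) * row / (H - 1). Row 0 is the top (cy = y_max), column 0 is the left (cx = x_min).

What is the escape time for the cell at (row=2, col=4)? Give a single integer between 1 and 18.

Answer: 18

Derivation:
z_0 = 0 + 0i, c = -1.3400 + 0.0211i
Iter 1: z = -1.3400 + 0.0211i, |z|^2 = 1.7960
Iter 2: z = 0.4552 + -0.0355i, |z|^2 = 0.2084
Iter 3: z = -1.1341 + -0.0112i, |z|^2 = 1.2863
Iter 4: z = -0.0540 + 0.0465i, |z|^2 = 0.0051
Iter 5: z = -1.3392 + 0.0161i, |z|^2 = 1.7938
Iter 6: z = 0.4533 + -0.0220i, |z|^2 = 0.2060
Iter 7: z = -1.1350 + 0.0012i, |z|^2 = 1.2882
Iter 8: z = -0.0518 + 0.0185i, |z|^2 = 0.0030
Iter 9: z = -1.3377 + 0.0192i, |z|^2 = 1.7897
Iter 10: z = 0.4490 + -0.0302i, |z|^2 = 0.2025
Iter 11: z = -1.1394 + -0.0060i, |z|^2 = 1.2982
Iter 12: z = -0.0419 + 0.0349i, |z|^2 = 0.0030
Iter 13: z = -1.3395 + 0.0182i, |z|^2 = 1.7945
Iter 14: z = 0.4538 + -0.0276i, |z|^2 = 0.2067
Iter 15: z = -1.1348 + -0.0039i, |z|^2 = 1.2878
Iter 16: z = -0.0522 + 0.0301i, |z|^2 = 0.0036
Iter 17: z = -1.3382 + 0.0180i, |z|^2 = 1.7910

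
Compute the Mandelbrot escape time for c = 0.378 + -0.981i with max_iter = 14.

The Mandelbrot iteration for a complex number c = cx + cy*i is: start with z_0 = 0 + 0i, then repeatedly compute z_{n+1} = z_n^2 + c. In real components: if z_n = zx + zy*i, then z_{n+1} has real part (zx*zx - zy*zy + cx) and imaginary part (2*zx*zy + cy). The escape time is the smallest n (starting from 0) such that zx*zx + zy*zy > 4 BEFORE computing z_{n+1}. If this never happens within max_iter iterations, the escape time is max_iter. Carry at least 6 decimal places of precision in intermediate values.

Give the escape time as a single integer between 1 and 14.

z_0 = 0 + 0i, c = 0.3780 + -0.9810i
Iter 1: z = 0.3780 + -0.9810i, |z|^2 = 1.1052
Iter 2: z = -0.4415 + -1.7226i, |z|^2 = 3.1624
Iter 3: z = -2.3946 + 0.5400i, |z|^2 = 6.0256
Escaped at iteration 3

Answer: 3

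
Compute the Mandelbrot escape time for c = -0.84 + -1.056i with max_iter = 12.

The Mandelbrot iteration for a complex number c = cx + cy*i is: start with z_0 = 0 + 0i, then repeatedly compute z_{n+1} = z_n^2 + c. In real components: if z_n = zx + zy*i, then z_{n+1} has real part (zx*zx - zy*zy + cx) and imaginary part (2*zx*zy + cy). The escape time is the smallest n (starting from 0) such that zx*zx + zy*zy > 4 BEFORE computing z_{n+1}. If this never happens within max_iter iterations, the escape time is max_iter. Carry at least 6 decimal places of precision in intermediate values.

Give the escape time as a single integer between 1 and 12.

z_0 = 0 + 0i, c = -0.8400 + -1.0560i
Iter 1: z = -0.8400 + -1.0560i, |z|^2 = 1.8207
Iter 2: z = -1.2495 + 0.7181i, |z|^2 = 2.0770
Iter 3: z = 0.2057 + -2.8505i, |z|^2 = 8.1679
Escaped at iteration 3

Answer: 3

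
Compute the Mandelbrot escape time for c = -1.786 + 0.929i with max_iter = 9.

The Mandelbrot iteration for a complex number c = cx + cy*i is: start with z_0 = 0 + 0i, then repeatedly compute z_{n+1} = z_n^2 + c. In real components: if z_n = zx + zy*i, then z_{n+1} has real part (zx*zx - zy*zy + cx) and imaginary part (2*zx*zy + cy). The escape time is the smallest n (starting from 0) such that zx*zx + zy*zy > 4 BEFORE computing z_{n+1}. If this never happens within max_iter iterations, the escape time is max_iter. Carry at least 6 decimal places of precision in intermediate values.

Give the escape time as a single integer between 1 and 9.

z_0 = 0 + 0i, c = -1.7860 + 0.9290i
Iter 1: z = -1.7860 + 0.9290i, |z|^2 = 4.0528
Escaped at iteration 1

Answer: 1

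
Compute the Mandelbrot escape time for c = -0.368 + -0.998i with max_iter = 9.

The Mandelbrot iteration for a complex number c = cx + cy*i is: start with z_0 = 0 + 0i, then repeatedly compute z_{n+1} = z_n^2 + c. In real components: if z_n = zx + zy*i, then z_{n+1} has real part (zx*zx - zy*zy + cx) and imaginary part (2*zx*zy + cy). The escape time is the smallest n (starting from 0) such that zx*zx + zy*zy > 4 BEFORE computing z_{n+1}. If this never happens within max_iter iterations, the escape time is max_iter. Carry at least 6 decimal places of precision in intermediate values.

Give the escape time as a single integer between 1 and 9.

z_0 = 0 + 0i, c = -0.3680 + -0.9980i
Iter 1: z = -0.3680 + -0.9980i, |z|^2 = 1.1314
Iter 2: z = -1.2286 + -0.2635i, |z|^2 = 1.5788
Iter 3: z = 1.0720 + -0.3506i, |z|^2 = 1.2721
Iter 4: z = 0.6582 + -1.7497i, |z|^2 = 3.4947
Iter 5: z = -2.9962 + -3.3014i, |z|^2 = 19.8764
Escaped at iteration 5

Answer: 5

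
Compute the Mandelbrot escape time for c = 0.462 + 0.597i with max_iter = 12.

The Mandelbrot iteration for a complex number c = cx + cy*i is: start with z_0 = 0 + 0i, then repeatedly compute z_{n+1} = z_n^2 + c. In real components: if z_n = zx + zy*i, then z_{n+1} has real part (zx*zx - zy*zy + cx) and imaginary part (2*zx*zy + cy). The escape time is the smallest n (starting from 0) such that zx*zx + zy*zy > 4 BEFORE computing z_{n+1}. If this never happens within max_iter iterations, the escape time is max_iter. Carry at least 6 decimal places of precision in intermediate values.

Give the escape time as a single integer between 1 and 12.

Answer: 5

Derivation:
z_0 = 0 + 0i, c = 0.4620 + 0.5970i
Iter 1: z = 0.4620 + 0.5970i, |z|^2 = 0.5699
Iter 2: z = 0.3190 + 1.1486i, |z|^2 = 1.4211
Iter 3: z = -0.7556 + 1.3299i, |z|^2 = 2.3395
Iter 4: z = -0.7358 + -1.4127i, |z|^2 = 2.5370
Iter 5: z = -0.9922 + 2.6758i, |z|^2 = 8.1443
Escaped at iteration 5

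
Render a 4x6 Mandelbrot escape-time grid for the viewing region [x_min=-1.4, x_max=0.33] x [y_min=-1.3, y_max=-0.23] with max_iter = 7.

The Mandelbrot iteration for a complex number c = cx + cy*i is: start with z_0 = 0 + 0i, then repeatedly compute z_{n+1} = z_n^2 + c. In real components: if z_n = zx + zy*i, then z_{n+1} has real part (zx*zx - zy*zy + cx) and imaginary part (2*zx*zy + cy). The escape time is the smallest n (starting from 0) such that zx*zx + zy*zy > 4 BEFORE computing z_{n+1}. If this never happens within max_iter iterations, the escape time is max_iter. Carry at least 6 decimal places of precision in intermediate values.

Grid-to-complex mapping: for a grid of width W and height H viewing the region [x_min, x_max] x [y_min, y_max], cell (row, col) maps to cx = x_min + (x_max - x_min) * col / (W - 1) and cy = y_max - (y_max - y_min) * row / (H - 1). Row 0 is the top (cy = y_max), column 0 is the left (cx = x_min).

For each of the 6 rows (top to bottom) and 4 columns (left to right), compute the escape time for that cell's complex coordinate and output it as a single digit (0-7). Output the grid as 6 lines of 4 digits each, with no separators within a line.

(row=0, col=0): c = -1.4000 + -0.2300i → escape time 6
(row=0, col=1): c = -0.8233 + -0.2300i → escape time 7
(row=0, col=2): c = -0.2467 + -0.2300i → escape time 7
(row=0, col=3): c = 0.3300 + -0.2300i → escape time 7
(row=1, col=0): c = -1.4000 + -0.4440i → escape time 4
(row=1, col=1): c = -0.8233 + -0.4440i → escape time 6
(row=1, col=2): c = -0.2467 + -0.4440i → escape time 7
(row=1, col=3): c = 0.3300 + -0.4440i → escape time 7
(row=2, col=0): c = -1.4000 + -0.6580i → escape time 3
(row=2, col=1): c = -0.8233 + -0.6580i → escape time 5
(row=2, col=2): c = -0.2467 + -0.6580i → escape time 7
(row=2, col=3): c = 0.3300 + -0.6580i → escape time 7
(row=3, col=0): c = -1.4000 + -0.8720i → escape time 3
(row=3, col=1): c = -0.8233 + -0.8720i → escape time 4
(row=3, col=2): c = -0.2467 + -0.8720i → escape time 7
(row=3, col=3): c = 0.3300 + -0.8720i → escape time 4
(row=4, col=0): c = -1.4000 + -1.0860i → escape time 2
(row=4, col=1): c = -0.8233 + -1.0860i → escape time 3
(row=4, col=2): c = -0.2467 + -1.0860i → escape time 6
(row=4, col=3): c = 0.3300 + -1.0860i → escape time 3
(row=5, col=0): c = -1.4000 + -1.3000i → escape time 2
(row=5, col=1): c = -0.8233 + -1.3000i → escape time 2
(row=5, col=2): c = -0.2467 + -1.3000i → escape time 3
(row=5, col=3): c = 0.3300 + -1.3000i → escape time 2

Answer: 6777
4677
3577
3474
2363
2232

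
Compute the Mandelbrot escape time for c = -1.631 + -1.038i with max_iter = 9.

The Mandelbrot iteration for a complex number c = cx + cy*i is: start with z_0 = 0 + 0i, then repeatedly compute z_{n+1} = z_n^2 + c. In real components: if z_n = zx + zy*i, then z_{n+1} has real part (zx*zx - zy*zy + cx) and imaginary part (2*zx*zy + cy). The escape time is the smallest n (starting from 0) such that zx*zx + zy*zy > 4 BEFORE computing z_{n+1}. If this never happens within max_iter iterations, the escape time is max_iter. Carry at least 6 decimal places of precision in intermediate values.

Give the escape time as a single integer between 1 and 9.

z_0 = 0 + 0i, c = -1.6310 + -1.0380i
Iter 1: z = -1.6310 + -1.0380i, |z|^2 = 3.7376
Iter 2: z = -0.0483 + 2.3480i, |z|^2 = 5.5152
Escaped at iteration 2

Answer: 2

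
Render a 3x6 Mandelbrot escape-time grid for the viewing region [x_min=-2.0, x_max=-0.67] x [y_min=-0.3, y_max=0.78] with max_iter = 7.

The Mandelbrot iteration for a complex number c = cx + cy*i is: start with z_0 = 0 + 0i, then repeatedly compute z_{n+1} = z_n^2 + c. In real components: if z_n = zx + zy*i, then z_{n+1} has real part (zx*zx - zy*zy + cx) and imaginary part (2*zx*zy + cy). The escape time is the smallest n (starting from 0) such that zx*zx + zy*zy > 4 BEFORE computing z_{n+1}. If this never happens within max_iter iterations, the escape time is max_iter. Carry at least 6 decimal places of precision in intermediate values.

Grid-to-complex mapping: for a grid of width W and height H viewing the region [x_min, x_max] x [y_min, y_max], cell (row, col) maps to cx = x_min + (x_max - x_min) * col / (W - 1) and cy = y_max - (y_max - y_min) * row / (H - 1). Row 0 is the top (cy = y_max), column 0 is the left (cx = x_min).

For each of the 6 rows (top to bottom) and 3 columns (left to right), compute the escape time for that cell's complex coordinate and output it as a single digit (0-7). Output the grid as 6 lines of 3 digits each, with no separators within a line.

Answer: 134
137
167
177
177
167

Derivation:
(row=0, col=0): c = -2.0000 + 0.7800i → escape time 1
(row=0, col=1): c = -1.3350 + 0.7800i → escape time 3
(row=0, col=2): c = -0.6700 + 0.7800i → escape time 4
(row=1, col=0): c = -2.0000 + 0.5640i → escape time 1
(row=1, col=1): c = -1.3350 + 0.5640i → escape time 3
(row=1, col=2): c = -0.6700 + 0.5640i → escape time 7
(row=2, col=0): c = -2.0000 + 0.3480i → escape time 1
(row=2, col=1): c = -1.3350 + 0.3480i → escape time 6
(row=2, col=2): c = -0.6700 + 0.3480i → escape time 7
(row=3, col=0): c = -2.0000 + 0.1320i → escape time 1
(row=3, col=1): c = -1.3350 + 0.1320i → escape time 7
(row=3, col=2): c = -0.6700 + 0.1320i → escape time 7
(row=4, col=0): c = -2.0000 + -0.0840i → escape time 1
(row=4, col=1): c = -1.3350 + -0.0840i → escape time 7
(row=4, col=2): c = -0.6700 + -0.0840i → escape time 7
(row=5, col=0): c = -2.0000 + -0.3000i → escape time 1
(row=5, col=1): c = -1.3350 + -0.3000i → escape time 6
(row=5, col=2): c = -0.6700 + -0.3000i → escape time 7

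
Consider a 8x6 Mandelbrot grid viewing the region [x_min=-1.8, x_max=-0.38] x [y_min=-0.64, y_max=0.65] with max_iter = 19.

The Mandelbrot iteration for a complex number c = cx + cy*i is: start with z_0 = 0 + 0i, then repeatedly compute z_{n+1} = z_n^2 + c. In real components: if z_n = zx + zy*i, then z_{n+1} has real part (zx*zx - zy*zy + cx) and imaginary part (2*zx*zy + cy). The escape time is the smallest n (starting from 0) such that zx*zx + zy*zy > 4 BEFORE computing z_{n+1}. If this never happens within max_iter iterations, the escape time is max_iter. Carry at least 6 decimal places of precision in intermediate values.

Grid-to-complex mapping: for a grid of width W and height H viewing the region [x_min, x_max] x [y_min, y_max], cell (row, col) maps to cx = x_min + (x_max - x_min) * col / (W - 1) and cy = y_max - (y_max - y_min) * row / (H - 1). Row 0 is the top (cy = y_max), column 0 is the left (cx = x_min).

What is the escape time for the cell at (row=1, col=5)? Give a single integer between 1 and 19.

Answer: 8

Derivation:
z_0 = 0 + 0i, c = -0.7857 + 0.3920i
Iter 1: z = -0.7857 + 0.3920i, |z|^2 = 0.7710
Iter 2: z = -0.3220 + -0.2240i, |z|^2 = 0.1539
Iter 3: z = -0.7322 + 0.5363i, |z|^2 = 0.8237
Iter 4: z = -0.5372 + -0.3933i, |z|^2 = 0.4433
Iter 5: z = -0.6518 + 0.8146i, |z|^2 = 1.0884
Iter 6: z = -1.0244 + -0.6699i, |z|^2 = 1.4981
Iter 7: z = -0.1851 + 1.7644i, |z|^2 = 3.1474
Iter 8: z = -3.8646 + -0.2613i, |z|^2 = 15.0034
Escaped at iteration 8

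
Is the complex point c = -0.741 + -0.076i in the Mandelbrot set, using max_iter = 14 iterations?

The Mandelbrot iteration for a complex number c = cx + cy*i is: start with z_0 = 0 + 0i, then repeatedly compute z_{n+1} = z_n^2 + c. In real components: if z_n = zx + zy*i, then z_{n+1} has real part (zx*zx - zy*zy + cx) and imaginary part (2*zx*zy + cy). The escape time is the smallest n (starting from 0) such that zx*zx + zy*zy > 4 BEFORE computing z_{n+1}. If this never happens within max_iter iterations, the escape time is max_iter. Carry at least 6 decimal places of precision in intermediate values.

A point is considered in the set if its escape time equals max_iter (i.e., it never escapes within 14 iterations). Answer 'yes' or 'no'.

Answer: yes

Derivation:
z_0 = 0 + 0i, c = -0.7410 + -0.0760i
Iter 1: z = -0.7410 + -0.0760i, |z|^2 = 0.5549
Iter 2: z = -0.1977 + 0.0366i, |z|^2 = 0.0404
Iter 3: z = -0.7033 + -0.0905i, |z|^2 = 0.5028
Iter 4: z = -0.2546 + 0.0513i, |z|^2 = 0.0675
Iter 5: z = -0.6788 + -0.1021i, |z|^2 = 0.4712
Iter 6: z = -0.2907 + 0.0626i, |z|^2 = 0.0884
Iter 7: z = -0.6604 + -0.1124i, |z|^2 = 0.4488
Iter 8: z = -0.3175 + 0.0725i, |z|^2 = 0.1060
Iter 9: z = -0.6455 + -0.1220i, |z|^2 = 0.4315
Iter 10: z = -0.3392 + 0.0815i, |z|^2 = 0.1217
Iter 11: z = -0.6326 + -0.1313i, |z|^2 = 0.4174
Iter 12: z = -0.3581 + 0.0901i, |z|^2 = 0.1364
Iter 13: z = -0.6209 + -0.1405i, |z|^2 = 0.4052
Did not escape in 14 iterations → in set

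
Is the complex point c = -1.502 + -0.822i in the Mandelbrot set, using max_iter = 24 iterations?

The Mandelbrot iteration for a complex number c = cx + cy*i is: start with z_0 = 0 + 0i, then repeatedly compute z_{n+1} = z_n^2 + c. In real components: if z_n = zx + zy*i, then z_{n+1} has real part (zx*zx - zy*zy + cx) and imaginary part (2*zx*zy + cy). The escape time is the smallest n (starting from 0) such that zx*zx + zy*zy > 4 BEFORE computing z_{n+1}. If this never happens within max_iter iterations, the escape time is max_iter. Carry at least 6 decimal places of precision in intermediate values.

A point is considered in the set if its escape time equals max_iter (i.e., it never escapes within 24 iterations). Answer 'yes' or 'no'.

z_0 = 0 + 0i, c = -1.5020 + -0.8220i
Iter 1: z = -1.5020 + -0.8220i, |z|^2 = 2.9317
Iter 2: z = 0.0783 + 1.6473i, |z|^2 = 2.7197
Iter 3: z = -4.2094 + -0.5640i, |z|^2 = 18.0373
Escaped at iteration 3

Answer: no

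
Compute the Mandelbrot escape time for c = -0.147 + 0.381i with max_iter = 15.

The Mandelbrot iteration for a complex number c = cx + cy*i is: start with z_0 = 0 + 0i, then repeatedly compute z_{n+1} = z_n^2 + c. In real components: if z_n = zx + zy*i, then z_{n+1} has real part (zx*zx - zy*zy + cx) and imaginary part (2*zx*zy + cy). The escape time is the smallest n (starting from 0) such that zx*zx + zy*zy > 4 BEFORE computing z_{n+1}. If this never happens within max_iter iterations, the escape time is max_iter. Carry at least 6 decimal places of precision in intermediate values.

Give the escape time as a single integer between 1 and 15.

Answer: 15

Derivation:
z_0 = 0 + 0i, c = -0.1470 + 0.3810i
Iter 1: z = -0.1470 + 0.3810i, |z|^2 = 0.1668
Iter 2: z = -0.2706 + 0.2690i, |z|^2 = 0.1456
Iter 3: z = -0.1462 + 0.2355i, |z|^2 = 0.0768
Iter 4: z = -0.1811 + 0.3122i, |z|^2 = 0.1302
Iter 5: z = -0.2117 + 0.2679i, |z|^2 = 0.1166
Iter 6: z = -0.1740 + 0.2676i, |z|^2 = 0.1019
Iter 7: z = -0.1883 + 0.2879i, |z|^2 = 0.1183
Iter 8: z = -0.1944 + 0.2726i, |z|^2 = 0.1121
Iter 9: z = -0.1835 + 0.2750i, |z|^2 = 0.1093
Iter 10: z = -0.1890 + 0.2801i, |z|^2 = 0.1141
Iter 11: z = -0.1897 + 0.2752i, |z|^2 = 0.1117
Iter 12: z = -0.1867 + 0.2766i, |z|^2 = 0.1114
Iter 13: z = -0.1886 + 0.2777i, |z|^2 = 0.1127
Iter 14: z = -0.1885 + 0.2762i, |z|^2 = 0.1118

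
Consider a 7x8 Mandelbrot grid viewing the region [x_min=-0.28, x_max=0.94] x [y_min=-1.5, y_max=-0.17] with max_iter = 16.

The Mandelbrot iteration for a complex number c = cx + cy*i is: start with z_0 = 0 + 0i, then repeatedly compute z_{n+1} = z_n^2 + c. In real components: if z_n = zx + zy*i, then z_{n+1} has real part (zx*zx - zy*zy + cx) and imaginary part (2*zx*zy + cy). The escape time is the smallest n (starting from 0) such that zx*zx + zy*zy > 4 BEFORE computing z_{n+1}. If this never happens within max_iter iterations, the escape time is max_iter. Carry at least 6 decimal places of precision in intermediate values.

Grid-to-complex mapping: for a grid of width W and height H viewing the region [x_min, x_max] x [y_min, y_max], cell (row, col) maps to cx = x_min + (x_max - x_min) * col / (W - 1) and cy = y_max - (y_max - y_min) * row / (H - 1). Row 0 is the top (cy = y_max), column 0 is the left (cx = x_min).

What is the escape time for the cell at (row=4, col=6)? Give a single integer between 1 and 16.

Answer: 2

Derivation:
z_0 = 0 + 0i, c = 0.9400 + -0.9300i
Iter 1: z = 0.9400 + -0.9300i, |z|^2 = 1.7485
Iter 2: z = 0.9587 + -2.6784i, |z|^2 = 8.0929
Escaped at iteration 2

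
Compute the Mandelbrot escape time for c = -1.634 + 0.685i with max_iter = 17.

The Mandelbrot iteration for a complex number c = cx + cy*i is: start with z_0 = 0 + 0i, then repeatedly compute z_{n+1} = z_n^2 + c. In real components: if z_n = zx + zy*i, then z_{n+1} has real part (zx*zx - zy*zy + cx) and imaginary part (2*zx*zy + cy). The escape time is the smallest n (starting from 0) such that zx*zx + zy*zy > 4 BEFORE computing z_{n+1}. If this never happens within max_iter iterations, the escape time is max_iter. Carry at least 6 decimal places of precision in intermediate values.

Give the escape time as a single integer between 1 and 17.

Answer: 3

Derivation:
z_0 = 0 + 0i, c = -1.6340 + 0.6850i
Iter 1: z = -1.6340 + 0.6850i, |z|^2 = 3.1392
Iter 2: z = 0.5667 + -1.5536i, |z|^2 = 2.7348
Iter 3: z = -3.7264 + -1.0759i, |z|^2 = 15.0439
Escaped at iteration 3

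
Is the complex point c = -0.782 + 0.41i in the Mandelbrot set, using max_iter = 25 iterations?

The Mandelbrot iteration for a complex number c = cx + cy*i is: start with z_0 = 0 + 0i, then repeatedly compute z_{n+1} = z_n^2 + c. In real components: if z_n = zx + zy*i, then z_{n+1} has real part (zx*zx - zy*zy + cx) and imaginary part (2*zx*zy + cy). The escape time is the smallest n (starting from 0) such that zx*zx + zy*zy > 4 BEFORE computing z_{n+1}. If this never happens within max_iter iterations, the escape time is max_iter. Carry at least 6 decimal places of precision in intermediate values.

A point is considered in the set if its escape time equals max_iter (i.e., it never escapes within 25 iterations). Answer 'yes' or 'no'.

Answer: no

Derivation:
z_0 = 0 + 0i, c = -0.7820 + 0.4100i
Iter 1: z = -0.7820 + 0.4100i, |z|^2 = 0.7796
Iter 2: z = -0.3386 + -0.2312i, |z|^2 = 0.1681
Iter 3: z = -0.7208 + 0.5666i, |z|^2 = 0.8406
Iter 4: z = -0.5834 + -0.4068i, |z|^2 = 0.5059
Iter 5: z = -0.6071 + 0.8847i, |z|^2 = 1.1513
Iter 6: z = -1.1961 + -0.6643i, |z|^2 = 1.8719
Iter 7: z = 0.2073 + 1.9991i, |z|^2 = 4.0392
Escaped at iteration 7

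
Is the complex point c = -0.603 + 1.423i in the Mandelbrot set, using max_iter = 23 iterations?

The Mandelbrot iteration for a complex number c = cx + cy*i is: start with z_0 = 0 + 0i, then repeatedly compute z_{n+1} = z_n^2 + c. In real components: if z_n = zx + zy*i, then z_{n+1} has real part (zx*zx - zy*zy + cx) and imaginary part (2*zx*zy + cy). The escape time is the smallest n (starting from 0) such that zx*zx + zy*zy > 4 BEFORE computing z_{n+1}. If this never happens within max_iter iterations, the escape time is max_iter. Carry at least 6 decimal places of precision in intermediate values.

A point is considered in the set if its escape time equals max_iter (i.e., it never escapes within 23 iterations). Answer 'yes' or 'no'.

z_0 = 0 + 0i, c = -0.6030 + 1.4230i
Iter 1: z = -0.6030 + 1.4230i, |z|^2 = 2.3885
Iter 2: z = -2.2643 + -0.2931i, |z|^2 = 5.2131
Escaped at iteration 2

Answer: no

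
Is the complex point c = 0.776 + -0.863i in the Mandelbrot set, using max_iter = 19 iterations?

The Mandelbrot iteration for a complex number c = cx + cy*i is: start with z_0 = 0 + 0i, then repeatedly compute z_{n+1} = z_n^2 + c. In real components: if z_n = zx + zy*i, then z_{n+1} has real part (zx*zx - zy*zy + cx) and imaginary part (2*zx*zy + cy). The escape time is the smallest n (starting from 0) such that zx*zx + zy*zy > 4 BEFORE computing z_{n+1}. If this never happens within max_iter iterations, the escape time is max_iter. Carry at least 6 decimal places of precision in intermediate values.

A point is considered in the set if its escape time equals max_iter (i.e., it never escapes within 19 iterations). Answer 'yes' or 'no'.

z_0 = 0 + 0i, c = 0.7760 + -0.8630i
Iter 1: z = 0.7760 + -0.8630i, |z|^2 = 1.3469
Iter 2: z = 0.6334 + -2.2024i, |z|^2 = 5.2517
Escaped at iteration 2

Answer: no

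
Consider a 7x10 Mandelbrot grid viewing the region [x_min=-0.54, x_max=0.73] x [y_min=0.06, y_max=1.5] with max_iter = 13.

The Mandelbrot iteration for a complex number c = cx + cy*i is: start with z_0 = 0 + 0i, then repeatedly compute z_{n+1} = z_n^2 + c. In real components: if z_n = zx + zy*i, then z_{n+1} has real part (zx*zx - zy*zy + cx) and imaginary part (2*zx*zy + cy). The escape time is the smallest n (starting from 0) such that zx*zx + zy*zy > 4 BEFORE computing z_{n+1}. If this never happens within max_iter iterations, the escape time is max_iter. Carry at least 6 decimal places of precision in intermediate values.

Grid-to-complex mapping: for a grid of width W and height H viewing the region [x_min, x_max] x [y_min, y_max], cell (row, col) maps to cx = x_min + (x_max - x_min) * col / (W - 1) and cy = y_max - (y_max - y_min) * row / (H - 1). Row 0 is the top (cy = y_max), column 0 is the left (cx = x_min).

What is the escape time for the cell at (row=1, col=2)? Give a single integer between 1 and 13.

z_0 = 0 + 0i, c = -0.1167 + 1.3400i
Iter 1: z = -0.1167 + 1.3400i, |z|^2 = 1.8092
Iter 2: z = -1.8987 + 1.0273i, |z|^2 = 4.6603
Escaped at iteration 2

Answer: 2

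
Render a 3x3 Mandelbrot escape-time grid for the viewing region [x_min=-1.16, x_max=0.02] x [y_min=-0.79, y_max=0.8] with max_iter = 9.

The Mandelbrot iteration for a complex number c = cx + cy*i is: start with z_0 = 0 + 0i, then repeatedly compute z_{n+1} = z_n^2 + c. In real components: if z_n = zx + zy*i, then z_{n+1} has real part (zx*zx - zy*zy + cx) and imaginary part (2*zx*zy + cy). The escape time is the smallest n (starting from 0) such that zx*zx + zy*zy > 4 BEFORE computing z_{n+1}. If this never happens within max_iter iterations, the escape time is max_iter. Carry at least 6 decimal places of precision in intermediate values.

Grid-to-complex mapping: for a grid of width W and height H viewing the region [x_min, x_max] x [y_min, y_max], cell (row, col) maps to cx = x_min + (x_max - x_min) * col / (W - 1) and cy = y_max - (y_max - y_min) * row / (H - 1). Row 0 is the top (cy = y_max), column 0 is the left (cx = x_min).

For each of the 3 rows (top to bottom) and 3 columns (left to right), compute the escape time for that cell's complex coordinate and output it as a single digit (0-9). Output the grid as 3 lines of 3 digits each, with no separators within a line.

Answer: 359
999
359

Derivation:
(row=0, col=0): c = -1.1600 + 0.8000i → escape time 3
(row=0, col=1): c = -0.5700 + 0.8000i → escape time 5
(row=0, col=2): c = 0.0200 + 0.8000i → escape time 9
(row=1, col=0): c = -1.1600 + 0.0050i → escape time 9
(row=1, col=1): c = -0.5700 + 0.0050i → escape time 9
(row=1, col=2): c = 0.0200 + 0.0050i → escape time 9
(row=2, col=0): c = -1.1600 + -0.7900i → escape time 3
(row=2, col=1): c = -0.5700 + -0.7900i → escape time 5
(row=2, col=2): c = 0.0200 + -0.7900i → escape time 9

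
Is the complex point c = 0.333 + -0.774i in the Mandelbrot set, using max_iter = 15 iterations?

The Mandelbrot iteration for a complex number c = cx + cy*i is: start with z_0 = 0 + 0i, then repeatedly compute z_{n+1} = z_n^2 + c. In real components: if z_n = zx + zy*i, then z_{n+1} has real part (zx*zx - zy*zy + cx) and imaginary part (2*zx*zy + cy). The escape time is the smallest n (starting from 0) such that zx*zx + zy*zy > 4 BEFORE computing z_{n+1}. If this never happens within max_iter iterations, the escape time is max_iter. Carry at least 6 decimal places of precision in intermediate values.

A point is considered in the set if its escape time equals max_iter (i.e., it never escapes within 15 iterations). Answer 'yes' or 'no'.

Answer: no

Derivation:
z_0 = 0 + 0i, c = 0.3330 + -0.7740i
Iter 1: z = 0.3330 + -0.7740i, |z|^2 = 0.7100
Iter 2: z = -0.1552 + -1.2895i, |z|^2 = 1.6869
Iter 3: z = -1.3057 + -0.3738i, |z|^2 = 1.8445
Iter 4: z = 1.8981 + 0.2021i, |z|^2 = 3.6436
Iter 5: z = 3.8950 + -0.0069i, |z|^2 = 15.1709
Escaped at iteration 5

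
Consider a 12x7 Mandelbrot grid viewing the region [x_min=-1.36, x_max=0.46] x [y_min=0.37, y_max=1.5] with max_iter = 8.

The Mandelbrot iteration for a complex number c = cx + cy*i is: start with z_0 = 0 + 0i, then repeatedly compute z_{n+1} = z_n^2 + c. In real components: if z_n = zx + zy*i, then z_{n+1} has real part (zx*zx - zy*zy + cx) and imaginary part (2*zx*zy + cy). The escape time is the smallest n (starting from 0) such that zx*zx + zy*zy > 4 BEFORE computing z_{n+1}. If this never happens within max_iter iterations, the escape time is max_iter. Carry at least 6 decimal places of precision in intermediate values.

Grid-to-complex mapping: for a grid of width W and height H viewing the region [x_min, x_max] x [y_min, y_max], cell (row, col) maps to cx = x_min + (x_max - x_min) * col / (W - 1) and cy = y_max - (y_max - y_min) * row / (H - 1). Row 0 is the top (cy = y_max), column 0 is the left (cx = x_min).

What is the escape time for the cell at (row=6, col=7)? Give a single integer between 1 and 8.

z_0 = 0 + 0i, c = -0.2018 + 0.3700i
Iter 1: z = -0.2018 + 0.3700i, |z|^2 = 0.1776
Iter 2: z = -0.2980 + 0.2207i, |z|^2 = 0.1375
Iter 3: z = -0.1617 + 0.2385i, |z|^2 = 0.0830
Iter 4: z = -0.2325 + 0.2929i, |z|^2 = 0.1398
Iter 5: z = -0.2335 + 0.2338i, |z|^2 = 0.1092
Iter 6: z = -0.2019 + 0.2608i, |z|^2 = 0.1088
Iter 7: z = -0.2291 + 0.2647i, |z|^2 = 0.1225

Answer: 8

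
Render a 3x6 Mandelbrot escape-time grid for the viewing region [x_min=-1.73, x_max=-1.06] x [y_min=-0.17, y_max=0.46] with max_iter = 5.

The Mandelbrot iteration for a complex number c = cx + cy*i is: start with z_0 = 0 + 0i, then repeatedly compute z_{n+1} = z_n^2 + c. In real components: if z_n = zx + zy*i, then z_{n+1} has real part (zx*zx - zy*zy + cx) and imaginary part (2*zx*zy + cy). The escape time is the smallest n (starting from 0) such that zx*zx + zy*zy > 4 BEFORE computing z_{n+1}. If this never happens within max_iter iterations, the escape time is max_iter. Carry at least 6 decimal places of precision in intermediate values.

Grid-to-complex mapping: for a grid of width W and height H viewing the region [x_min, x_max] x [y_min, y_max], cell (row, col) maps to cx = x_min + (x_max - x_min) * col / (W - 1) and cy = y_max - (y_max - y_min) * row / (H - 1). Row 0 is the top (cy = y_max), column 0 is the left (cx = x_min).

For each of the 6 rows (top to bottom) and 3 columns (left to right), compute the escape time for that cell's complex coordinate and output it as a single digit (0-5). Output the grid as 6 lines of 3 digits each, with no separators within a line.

(row=0, col=0): c = -1.7300 + 0.4600i → escape time 3
(row=0, col=1): c = -1.3950 + 0.4600i → escape time 4
(row=0, col=2): c = -1.0600 + 0.4600i → escape time 5
(row=1, col=0): c = -1.7300 + 0.3340i → escape time 4
(row=1, col=1): c = -1.3950 + 0.3340i → escape time 5
(row=1, col=2): c = -1.0600 + 0.3340i → escape time 5
(row=2, col=0): c = -1.7300 + 0.2080i → escape time 4
(row=2, col=1): c = -1.3950 + 0.2080i → escape time 5
(row=2, col=2): c = -1.0600 + 0.2080i → escape time 5
(row=3, col=0): c = -1.7300 + 0.0820i → escape time 5
(row=3, col=1): c = -1.3950 + 0.0820i → escape time 5
(row=3, col=2): c = -1.0600 + 0.0820i → escape time 5
(row=4, col=0): c = -1.7300 + -0.0440i → escape time 5
(row=4, col=1): c = -1.3950 + -0.0440i → escape time 5
(row=4, col=2): c = -1.0600 + -0.0440i → escape time 5
(row=5, col=0): c = -1.7300 + -0.1700i → escape time 4
(row=5, col=1): c = -1.3950 + -0.1700i → escape time 5
(row=5, col=2): c = -1.0600 + -0.1700i → escape time 5

Answer: 345
455
455
555
555
455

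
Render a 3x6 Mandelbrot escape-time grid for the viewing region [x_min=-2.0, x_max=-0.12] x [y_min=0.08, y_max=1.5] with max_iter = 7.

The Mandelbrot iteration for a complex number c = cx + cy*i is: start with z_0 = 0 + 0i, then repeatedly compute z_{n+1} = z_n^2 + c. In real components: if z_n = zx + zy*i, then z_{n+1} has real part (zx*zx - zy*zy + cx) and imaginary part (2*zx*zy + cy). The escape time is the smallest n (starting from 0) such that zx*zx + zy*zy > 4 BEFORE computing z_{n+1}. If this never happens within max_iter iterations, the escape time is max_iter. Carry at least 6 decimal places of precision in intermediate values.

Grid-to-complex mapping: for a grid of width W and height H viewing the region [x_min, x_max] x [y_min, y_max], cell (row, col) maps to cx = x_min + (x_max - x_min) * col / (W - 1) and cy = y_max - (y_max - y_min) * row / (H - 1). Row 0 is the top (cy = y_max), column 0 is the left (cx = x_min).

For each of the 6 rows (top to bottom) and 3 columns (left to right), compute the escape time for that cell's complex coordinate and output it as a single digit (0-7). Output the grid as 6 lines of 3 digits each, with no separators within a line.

(row=0, col=0): c = -2.0000 + 1.5000i → escape time 1
(row=0, col=1): c = -1.0600 + 1.5000i → escape time 2
(row=0, col=2): c = -0.1200 + 1.5000i → escape time 2
(row=1, col=0): c = -2.0000 + 1.2160i → escape time 1
(row=1, col=1): c = -1.0600 + 1.2160i → escape time 3
(row=1, col=2): c = -0.1200 + 1.2160i → escape time 3
(row=2, col=0): c = -2.0000 + 0.9320i → escape time 1
(row=2, col=1): c = -1.0600 + 0.9320i → escape time 3
(row=2, col=2): c = -0.1200 + 0.9320i → escape time 7
(row=3, col=0): c = -2.0000 + 0.6480i → escape time 1
(row=3, col=1): c = -1.0600 + 0.6480i → escape time 4
(row=3, col=2): c = -0.1200 + 0.6480i → escape time 7
(row=4, col=0): c = -2.0000 + 0.3640i → escape time 1
(row=4, col=1): c = -1.0600 + 0.3640i → escape time 7
(row=4, col=2): c = -0.1200 + 0.3640i → escape time 7
(row=5, col=0): c = -2.0000 + 0.0800i → escape time 1
(row=5, col=1): c = -1.0600 + 0.0800i → escape time 7
(row=5, col=2): c = -0.1200 + 0.0800i → escape time 7

Answer: 122
133
137
147
177
177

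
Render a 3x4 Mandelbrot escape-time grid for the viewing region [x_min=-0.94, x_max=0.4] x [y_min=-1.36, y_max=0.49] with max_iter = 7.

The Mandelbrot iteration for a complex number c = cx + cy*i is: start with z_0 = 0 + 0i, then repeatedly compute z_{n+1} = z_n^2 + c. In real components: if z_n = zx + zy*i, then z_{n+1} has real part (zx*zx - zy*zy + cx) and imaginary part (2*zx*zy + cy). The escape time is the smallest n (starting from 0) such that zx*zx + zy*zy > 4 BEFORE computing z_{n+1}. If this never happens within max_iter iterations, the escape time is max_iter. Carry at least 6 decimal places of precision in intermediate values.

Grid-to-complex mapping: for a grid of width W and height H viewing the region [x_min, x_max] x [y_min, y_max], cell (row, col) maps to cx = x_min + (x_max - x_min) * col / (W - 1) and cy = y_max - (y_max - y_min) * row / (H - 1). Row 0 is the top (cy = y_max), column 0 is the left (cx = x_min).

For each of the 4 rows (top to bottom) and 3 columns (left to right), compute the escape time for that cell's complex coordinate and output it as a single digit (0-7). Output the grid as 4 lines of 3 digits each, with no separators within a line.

Answer: 577
777
474
222

Derivation:
(row=0, col=0): c = -0.9400 + 0.4900i → escape time 5
(row=0, col=1): c = -0.2700 + 0.4900i → escape time 7
(row=0, col=2): c = 0.4000 + 0.4900i → escape time 7
(row=1, col=0): c = -0.9400 + -0.1267i → escape time 7
(row=1, col=1): c = -0.2700 + -0.1267i → escape time 7
(row=1, col=2): c = 0.4000 + -0.1267i → escape time 7
(row=2, col=0): c = -0.9400 + -0.7433i → escape time 4
(row=2, col=1): c = -0.2700 + -0.7433i → escape time 7
(row=2, col=2): c = 0.4000 + -0.7433i → escape time 4
(row=3, col=0): c = -0.9400 + -1.3600i → escape time 2
(row=3, col=1): c = -0.2700 + -1.3600i → escape time 2
(row=3, col=2): c = 0.4000 + -1.3600i → escape time 2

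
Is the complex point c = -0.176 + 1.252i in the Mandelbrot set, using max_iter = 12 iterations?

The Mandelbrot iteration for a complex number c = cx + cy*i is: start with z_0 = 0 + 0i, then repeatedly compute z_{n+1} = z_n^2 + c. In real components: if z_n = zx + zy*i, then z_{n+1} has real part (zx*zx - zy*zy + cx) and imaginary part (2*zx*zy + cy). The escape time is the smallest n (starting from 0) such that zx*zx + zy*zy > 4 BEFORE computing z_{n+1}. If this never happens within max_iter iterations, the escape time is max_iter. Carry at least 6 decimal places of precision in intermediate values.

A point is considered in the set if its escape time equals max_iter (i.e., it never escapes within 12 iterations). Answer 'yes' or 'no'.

Answer: no

Derivation:
z_0 = 0 + 0i, c = -0.1760 + 1.2520i
Iter 1: z = -0.1760 + 1.2520i, |z|^2 = 1.5985
Iter 2: z = -1.7125 + 0.8113i, |z|^2 = 3.5910
Iter 3: z = 2.0986 + -1.5267i, |z|^2 = 6.7348
Escaped at iteration 3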